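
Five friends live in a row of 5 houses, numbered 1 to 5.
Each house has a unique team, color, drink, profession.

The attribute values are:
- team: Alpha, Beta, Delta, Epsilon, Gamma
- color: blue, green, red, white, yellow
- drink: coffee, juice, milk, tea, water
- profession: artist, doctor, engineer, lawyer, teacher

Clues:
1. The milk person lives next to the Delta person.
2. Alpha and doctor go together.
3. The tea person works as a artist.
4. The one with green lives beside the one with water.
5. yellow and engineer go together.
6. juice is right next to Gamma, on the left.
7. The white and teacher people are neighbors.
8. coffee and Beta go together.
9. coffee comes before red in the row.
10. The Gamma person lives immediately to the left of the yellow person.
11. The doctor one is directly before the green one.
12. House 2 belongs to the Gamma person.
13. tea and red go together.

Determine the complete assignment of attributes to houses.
Solution:

House | Team | Color | Drink | Profession
-----------------------------------------
  1   | Alpha | white | juice | doctor
  2   | Gamma | green | milk | teacher
  3   | Delta | yellow | water | engineer
  4   | Beta | blue | coffee | lawyer
  5   | Epsilon | red | tea | artist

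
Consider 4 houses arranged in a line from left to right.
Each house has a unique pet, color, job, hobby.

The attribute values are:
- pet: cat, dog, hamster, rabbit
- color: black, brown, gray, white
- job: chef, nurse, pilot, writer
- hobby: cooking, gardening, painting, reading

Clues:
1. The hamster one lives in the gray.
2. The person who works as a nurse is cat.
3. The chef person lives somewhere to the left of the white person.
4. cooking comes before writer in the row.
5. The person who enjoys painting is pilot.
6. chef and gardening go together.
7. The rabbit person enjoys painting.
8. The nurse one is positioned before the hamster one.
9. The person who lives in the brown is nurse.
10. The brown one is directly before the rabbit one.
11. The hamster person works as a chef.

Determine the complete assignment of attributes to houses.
Solution:

House | Pet | Color | Job | Hobby
---------------------------------
  1   | cat | brown | nurse | cooking
  2   | rabbit | black | pilot | painting
  3   | hamster | gray | chef | gardening
  4   | dog | white | writer | reading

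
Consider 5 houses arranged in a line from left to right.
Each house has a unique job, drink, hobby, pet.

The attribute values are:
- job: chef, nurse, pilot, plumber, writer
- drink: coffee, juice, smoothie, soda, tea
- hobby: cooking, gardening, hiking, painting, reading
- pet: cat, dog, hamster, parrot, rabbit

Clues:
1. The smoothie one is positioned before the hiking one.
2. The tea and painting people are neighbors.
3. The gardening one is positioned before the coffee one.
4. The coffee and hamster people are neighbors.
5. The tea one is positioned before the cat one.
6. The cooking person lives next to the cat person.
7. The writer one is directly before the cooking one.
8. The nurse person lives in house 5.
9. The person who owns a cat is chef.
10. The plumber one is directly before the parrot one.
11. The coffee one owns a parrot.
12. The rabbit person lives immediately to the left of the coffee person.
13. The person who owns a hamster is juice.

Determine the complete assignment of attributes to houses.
Solution:

House | Job | Drink | Hobby | Pet
---------------------------------
  1   | plumber | tea | gardening | rabbit
  2   | writer | coffee | painting | parrot
  3   | pilot | juice | cooking | hamster
  4   | chef | smoothie | reading | cat
  5   | nurse | soda | hiking | dog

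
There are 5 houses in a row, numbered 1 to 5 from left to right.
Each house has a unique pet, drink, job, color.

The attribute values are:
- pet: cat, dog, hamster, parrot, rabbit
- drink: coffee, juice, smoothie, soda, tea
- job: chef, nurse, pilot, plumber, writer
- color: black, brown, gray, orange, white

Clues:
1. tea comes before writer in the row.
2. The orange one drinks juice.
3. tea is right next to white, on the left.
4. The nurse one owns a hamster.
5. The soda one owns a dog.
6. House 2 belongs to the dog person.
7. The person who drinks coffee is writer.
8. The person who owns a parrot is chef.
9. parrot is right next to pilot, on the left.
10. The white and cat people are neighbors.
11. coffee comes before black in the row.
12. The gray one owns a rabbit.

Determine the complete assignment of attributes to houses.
Solution:

House | Pet | Drink | Job | Color
---------------------------------
  1   | parrot | tea | chef | brown
  2   | dog | soda | pilot | white
  3   | cat | juice | plumber | orange
  4   | rabbit | coffee | writer | gray
  5   | hamster | smoothie | nurse | black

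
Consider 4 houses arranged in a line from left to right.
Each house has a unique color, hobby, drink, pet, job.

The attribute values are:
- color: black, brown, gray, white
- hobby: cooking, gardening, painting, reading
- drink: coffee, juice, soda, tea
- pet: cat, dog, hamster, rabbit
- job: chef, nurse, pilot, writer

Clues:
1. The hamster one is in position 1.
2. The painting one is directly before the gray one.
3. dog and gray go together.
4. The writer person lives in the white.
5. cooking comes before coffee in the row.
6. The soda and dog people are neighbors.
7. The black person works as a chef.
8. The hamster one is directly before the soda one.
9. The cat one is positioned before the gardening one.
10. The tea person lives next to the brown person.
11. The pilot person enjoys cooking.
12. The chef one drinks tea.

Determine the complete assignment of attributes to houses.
Solution:

House | Color | Hobby | Drink | Pet | Job
-----------------------------------------
  1   | black | reading | tea | hamster | chef
  2   | brown | painting | soda | cat | nurse
  3   | gray | cooking | juice | dog | pilot
  4   | white | gardening | coffee | rabbit | writer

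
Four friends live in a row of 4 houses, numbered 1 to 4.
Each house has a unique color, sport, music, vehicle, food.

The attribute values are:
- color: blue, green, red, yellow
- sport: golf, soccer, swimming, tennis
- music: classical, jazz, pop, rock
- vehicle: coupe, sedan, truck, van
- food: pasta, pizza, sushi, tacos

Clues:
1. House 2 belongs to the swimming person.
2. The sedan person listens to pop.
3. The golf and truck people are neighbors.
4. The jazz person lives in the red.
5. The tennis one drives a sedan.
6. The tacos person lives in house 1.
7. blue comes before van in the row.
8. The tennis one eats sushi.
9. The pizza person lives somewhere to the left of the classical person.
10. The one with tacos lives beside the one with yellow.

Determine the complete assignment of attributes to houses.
Solution:

House | Color | Sport | Music | Vehicle | Food
----------------------------------------------
  1   | red | golf | jazz | coupe | tacos
  2   | yellow | swimming | rock | truck | pizza
  3   | blue | tennis | pop | sedan | sushi
  4   | green | soccer | classical | van | pasta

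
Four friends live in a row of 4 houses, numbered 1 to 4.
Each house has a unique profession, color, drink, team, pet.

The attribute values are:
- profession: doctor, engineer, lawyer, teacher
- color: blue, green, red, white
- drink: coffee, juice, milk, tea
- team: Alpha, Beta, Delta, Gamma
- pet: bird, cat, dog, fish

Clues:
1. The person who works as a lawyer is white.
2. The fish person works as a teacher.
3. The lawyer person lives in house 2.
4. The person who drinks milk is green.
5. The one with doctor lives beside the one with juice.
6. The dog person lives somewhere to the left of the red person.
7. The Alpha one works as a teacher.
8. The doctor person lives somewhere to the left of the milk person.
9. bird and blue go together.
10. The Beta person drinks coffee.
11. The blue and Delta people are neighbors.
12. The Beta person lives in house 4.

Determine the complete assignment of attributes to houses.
Solution:

House | Profession | Color | Drink | Team | Pet
-----------------------------------------------
  1   | doctor | blue | tea | Gamma | bird
  2   | lawyer | white | juice | Delta | dog
  3   | teacher | green | milk | Alpha | fish
  4   | engineer | red | coffee | Beta | cat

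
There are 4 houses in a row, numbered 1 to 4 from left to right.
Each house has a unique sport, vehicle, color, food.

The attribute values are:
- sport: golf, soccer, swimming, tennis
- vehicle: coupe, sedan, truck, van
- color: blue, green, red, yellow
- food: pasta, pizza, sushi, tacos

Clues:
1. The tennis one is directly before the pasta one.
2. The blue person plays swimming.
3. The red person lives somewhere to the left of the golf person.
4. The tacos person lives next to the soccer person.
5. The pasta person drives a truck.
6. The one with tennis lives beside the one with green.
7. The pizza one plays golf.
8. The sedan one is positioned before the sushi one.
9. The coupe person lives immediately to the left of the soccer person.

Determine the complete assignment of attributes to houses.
Solution:

House | Sport | Vehicle | Color | Food
--------------------------------------
  1   | tennis | coupe | red | tacos
  2   | soccer | truck | green | pasta
  3   | golf | sedan | yellow | pizza
  4   | swimming | van | blue | sushi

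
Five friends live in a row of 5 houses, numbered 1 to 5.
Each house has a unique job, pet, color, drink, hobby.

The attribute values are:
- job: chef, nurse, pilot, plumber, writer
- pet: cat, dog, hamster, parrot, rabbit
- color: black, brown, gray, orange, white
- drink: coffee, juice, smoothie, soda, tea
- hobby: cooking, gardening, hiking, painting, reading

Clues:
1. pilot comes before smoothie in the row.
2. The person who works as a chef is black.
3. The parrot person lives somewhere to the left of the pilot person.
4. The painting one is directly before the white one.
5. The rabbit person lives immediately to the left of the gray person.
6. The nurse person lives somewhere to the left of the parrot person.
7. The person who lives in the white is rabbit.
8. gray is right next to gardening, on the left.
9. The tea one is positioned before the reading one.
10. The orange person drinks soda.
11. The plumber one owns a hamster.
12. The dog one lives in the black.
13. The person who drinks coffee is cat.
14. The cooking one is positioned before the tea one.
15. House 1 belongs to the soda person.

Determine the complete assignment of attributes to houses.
Solution:

House | Job | Pet | Color | Drink | Hobby
-----------------------------------------
  1   | plumber | hamster | orange | soda | painting
  2   | nurse | rabbit | white | juice | cooking
  3   | writer | parrot | gray | tea | hiking
  4   | pilot | cat | brown | coffee | gardening
  5   | chef | dog | black | smoothie | reading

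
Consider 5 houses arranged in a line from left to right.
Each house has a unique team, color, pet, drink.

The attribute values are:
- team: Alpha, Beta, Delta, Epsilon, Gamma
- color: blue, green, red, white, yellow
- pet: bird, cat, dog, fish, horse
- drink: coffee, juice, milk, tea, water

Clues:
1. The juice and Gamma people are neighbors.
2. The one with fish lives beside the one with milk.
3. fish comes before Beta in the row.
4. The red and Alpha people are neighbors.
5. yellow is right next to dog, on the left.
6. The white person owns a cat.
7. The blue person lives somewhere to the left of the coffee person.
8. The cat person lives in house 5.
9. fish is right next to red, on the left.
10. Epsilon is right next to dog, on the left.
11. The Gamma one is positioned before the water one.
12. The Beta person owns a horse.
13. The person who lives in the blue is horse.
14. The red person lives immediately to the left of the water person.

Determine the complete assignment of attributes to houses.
Solution:

House | Team | Color | Pet | Drink
----------------------------------
  1   | Epsilon | yellow | fish | juice
  2   | Gamma | red | dog | milk
  3   | Alpha | green | bird | water
  4   | Beta | blue | horse | tea
  5   | Delta | white | cat | coffee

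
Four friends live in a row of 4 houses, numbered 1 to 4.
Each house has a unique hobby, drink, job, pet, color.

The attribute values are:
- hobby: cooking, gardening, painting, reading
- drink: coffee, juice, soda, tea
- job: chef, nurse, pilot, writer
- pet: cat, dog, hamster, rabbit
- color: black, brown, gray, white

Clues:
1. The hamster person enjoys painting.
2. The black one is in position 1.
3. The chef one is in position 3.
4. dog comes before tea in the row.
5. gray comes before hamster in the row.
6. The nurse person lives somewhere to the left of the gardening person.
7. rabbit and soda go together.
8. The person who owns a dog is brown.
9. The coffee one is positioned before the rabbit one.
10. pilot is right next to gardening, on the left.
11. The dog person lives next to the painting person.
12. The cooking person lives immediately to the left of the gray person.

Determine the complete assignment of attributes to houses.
Solution:

House | Hobby | Drink | Job | Pet | Color
-----------------------------------------
  1   | cooking | coffee | nurse | cat | black
  2   | reading | soda | pilot | rabbit | gray
  3   | gardening | juice | chef | dog | brown
  4   | painting | tea | writer | hamster | white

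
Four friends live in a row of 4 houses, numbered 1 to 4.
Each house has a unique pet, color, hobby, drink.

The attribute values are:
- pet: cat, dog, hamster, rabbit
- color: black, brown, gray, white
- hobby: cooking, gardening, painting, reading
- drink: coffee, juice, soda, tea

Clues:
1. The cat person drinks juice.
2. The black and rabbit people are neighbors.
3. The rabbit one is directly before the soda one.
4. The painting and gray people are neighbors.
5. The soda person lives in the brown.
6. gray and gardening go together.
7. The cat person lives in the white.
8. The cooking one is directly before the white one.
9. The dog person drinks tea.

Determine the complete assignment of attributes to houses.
Solution:

House | Pet | Color | Hobby | Drink
-----------------------------------
  1   | dog | black | painting | tea
  2   | rabbit | gray | gardening | coffee
  3   | hamster | brown | cooking | soda
  4   | cat | white | reading | juice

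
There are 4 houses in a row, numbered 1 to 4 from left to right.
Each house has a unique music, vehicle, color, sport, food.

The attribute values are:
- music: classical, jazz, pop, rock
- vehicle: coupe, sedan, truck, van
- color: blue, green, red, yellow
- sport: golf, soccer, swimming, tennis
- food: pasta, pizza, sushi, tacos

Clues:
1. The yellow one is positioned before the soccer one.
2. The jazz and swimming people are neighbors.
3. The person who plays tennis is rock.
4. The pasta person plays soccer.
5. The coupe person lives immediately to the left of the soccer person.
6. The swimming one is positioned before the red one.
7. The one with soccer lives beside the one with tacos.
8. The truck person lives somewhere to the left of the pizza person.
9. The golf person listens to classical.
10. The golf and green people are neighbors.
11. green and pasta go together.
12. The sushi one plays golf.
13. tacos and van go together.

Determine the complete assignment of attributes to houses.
Solution:

House | Music | Vehicle | Color | Sport | Food
----------------------------------------------
  1   | classical | coupe | yellow | golf | sushi
  2   | jazz | truck | green | soccer | pasta
  3   | pop | van | blue | swimming | tacos
  4   | rock | sedan | red | tennis | pizza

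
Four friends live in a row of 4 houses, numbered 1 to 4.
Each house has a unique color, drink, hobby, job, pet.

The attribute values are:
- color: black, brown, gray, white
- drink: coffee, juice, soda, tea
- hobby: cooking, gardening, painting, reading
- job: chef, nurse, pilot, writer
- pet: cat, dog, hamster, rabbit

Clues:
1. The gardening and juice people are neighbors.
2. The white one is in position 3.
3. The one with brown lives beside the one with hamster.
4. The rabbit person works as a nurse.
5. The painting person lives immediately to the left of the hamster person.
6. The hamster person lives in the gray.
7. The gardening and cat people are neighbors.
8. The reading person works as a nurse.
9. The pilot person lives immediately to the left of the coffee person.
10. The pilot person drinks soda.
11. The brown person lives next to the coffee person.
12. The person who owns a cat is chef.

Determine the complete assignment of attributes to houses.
Solution:

House | Color | Drink | Hobby | Job | Pet
-----------------------------------------
  1   | brown | soda | painting | pilot | dog
  2   | gray | coffee | gardening | writer | hamster
  3   | white | juice | cooking | chef | cat
  4   | black | tea | reading | nurse | rabbit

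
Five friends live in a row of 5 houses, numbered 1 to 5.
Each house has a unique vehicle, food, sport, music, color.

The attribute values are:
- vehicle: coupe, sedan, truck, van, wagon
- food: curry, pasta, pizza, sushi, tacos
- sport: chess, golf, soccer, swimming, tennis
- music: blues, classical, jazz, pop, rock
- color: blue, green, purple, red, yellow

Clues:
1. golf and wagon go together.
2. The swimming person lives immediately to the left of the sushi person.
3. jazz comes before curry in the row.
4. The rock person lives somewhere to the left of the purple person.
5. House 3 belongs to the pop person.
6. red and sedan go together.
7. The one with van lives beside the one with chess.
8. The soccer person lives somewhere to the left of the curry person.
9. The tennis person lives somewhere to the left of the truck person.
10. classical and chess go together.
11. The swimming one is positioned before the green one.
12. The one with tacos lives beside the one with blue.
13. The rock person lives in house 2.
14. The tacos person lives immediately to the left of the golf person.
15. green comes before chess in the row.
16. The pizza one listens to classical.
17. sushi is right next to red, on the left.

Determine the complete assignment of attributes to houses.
Solution:

House | Vehicle | Food | Sport | Music | Color
----------------------------------------------
  1   | coupe | tacos | swimming | jazz | yellow
  2   | wagon | sushi | golf | rock | blue
  3   | sedan | pasta | soccer | pop | red
  4   | van | curry | tennis | blues | green
  5   | truck | pizza | chess | classical | purple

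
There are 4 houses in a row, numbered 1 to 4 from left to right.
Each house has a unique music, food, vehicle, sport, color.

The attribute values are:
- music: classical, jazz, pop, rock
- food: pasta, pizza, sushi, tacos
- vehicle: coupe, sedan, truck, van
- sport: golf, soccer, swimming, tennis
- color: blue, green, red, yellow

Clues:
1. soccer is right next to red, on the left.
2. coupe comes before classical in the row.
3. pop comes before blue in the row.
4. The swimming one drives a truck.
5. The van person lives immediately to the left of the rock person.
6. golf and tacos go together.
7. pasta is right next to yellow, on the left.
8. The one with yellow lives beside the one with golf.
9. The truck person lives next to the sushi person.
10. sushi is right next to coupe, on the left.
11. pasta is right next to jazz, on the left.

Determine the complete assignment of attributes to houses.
Solution:

House | Music | Food | Vehicle | Sport | Color
----------------------------------------------
  1   | pop | pasta | truck | swimming | green
  2   | jazz | sushi | van | soccer | yellow
  3   | rock | tacos | coupe | golf | red
  4   | classical | pizza | sedan | tennis | blue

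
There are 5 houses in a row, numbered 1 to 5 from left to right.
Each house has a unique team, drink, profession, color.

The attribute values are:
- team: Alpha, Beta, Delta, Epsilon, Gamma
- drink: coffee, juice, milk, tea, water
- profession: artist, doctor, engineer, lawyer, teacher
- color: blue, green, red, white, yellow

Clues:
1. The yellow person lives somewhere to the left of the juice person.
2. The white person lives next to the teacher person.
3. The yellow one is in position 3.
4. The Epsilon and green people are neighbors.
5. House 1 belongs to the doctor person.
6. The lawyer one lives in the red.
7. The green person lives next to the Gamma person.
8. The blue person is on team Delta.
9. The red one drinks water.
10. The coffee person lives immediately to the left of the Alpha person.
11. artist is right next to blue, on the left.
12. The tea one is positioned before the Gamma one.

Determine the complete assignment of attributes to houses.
Solution:

House | Team | Drink | Profession | Color
-----------------------------------------
  1   | Epsilon | coffee | doctor | white
  2   | Alpha | tea | teacher | green
  3   | Gamma | milk | artist | yellow
  4   | Delta | juice | engineer | blue
  5   | Beta | water | lawyer | red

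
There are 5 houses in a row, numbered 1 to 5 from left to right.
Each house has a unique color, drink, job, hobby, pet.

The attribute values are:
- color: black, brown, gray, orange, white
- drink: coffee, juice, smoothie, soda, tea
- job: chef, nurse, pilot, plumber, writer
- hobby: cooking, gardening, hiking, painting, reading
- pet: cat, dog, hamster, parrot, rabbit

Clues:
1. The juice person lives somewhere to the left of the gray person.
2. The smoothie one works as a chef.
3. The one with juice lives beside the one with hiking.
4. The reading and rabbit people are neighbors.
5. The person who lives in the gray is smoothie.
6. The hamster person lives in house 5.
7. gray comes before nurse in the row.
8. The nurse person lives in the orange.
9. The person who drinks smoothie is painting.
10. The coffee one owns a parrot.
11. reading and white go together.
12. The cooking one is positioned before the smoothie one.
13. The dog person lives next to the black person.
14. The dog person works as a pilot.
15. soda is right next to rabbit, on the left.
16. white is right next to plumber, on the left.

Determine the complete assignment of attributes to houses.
Solution:

House | Color | Drink | Job | Hobby | Pet
-----------------------------------------
  1   | white | soda | pilot | reading | dog
  2   | black | juice | plumber | cooking | rabbit
  3   | brown | coffee | writer | hiking | parrot
  4   | gray | smoothie | chef | painting | cat
  5   | orange | tea | nurse | gardening | hamster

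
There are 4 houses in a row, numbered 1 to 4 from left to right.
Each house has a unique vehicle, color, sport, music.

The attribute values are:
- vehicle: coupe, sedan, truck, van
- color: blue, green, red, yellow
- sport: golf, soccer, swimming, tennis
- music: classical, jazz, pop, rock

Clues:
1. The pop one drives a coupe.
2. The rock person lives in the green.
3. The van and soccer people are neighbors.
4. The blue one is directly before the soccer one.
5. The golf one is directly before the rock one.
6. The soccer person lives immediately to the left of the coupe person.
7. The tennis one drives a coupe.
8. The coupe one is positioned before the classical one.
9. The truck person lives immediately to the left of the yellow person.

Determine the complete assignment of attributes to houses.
Solution:

House | Vehicle | Color | Sport | Music
---------------------------------------
  1   | van | blue | golf | jazz
  2   | truck | green | soccer | rock
  3   | coupe | yellow | tennis | pop
  4   | sedan | red | swimming | classical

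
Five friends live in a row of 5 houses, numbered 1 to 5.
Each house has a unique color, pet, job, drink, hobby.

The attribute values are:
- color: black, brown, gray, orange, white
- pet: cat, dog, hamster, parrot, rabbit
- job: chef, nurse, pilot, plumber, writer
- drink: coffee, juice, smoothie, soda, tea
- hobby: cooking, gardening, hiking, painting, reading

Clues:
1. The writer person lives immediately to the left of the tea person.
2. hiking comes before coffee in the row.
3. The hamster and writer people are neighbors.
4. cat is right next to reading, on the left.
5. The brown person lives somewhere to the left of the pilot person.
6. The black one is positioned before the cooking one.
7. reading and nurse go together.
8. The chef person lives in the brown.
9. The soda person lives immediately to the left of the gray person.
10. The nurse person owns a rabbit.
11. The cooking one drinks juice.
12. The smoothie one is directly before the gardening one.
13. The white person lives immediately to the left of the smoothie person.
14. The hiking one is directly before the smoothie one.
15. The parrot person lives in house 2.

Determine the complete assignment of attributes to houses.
Solution:

House | Color | Pet | Job | Drink | Hobby
-----------------------------------------
  1   | white | hamster | plumber | soda | hiking
  2   | gray | parrot | writer | smoothie | painting
  3   | brown | cat | chef | tea | gardening
  4   | black | rabbit | nurse | coffee | reading
  5   | orange | dog | pilot | juice | cooking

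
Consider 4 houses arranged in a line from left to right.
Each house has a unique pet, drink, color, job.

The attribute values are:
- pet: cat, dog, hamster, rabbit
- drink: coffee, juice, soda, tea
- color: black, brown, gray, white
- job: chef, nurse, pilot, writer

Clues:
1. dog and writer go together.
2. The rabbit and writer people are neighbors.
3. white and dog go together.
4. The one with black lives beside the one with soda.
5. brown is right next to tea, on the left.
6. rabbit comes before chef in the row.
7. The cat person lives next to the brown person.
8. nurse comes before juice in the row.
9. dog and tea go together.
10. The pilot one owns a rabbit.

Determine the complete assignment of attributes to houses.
Solution:

House | Pet | Drink | Color | Job
---------------------------------
  1   | cat | coffee | black | nurse
  2   | rabbit | soda | brown | pilot
  3   | dog | tea | white | writer
  4   | hamster | juice | gray | chef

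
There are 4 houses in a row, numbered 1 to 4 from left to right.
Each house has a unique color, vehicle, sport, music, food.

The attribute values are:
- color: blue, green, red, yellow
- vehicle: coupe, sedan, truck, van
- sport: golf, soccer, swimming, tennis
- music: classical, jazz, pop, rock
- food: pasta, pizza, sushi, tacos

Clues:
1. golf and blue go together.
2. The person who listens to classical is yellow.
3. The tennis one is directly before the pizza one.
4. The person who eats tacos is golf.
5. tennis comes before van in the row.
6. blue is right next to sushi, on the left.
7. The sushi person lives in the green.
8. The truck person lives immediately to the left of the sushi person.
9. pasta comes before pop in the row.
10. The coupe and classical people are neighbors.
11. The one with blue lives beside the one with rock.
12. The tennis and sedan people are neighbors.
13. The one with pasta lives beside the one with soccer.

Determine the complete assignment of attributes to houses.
Solution:

House | Color | Vehicle | Sport | Music | Food
----------------------------------------------
  1   | red | coupe | tennis | jazz | pasta
  2   | yellow | sedan | soccer | classical | pizza
  3   | blue | truck | golf | pop | tacos
  4   | green | van | swimming | rock | sushi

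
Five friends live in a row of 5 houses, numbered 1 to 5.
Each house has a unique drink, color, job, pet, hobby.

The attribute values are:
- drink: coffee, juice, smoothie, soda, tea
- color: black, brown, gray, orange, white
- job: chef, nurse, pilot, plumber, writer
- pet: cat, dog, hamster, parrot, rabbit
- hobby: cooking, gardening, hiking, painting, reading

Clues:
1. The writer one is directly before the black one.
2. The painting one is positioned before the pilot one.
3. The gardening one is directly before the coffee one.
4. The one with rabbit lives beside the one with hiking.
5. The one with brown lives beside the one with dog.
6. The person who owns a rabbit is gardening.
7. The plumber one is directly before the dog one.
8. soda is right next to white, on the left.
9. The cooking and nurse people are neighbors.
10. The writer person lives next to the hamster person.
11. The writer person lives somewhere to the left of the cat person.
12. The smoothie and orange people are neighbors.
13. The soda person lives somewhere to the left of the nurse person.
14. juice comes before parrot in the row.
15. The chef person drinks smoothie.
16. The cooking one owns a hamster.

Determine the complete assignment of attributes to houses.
Solution:

House | Drink | Color | Job | Pet | Hobby
-----------------------------------------
  1   | soda | brown | plumber | rabbit | gardening
  2   | coffee | white | writer | dog | hiking
  3   | smoothie | black | chef | hamster | cooking
  4   | juice | orange | nurse | cat | painting
  5   | tea | gray | pilot | parrot | reading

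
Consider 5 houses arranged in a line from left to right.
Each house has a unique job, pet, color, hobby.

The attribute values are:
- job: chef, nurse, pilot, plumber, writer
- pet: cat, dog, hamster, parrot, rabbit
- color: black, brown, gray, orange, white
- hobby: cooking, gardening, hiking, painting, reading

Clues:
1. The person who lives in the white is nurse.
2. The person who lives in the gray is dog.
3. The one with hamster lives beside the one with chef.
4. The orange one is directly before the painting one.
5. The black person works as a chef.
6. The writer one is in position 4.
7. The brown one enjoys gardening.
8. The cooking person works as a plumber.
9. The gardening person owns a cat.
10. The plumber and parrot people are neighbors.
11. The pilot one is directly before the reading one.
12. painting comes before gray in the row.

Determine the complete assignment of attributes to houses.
Solution:

House | Job | Pet | Color | Hobby
---------------------------------
  1   | plumber | hamster | orange | cooking
  2   | chef | parrot | black | painting
  3   | pilot | cat | brown | gardening
  4   | writer | dog | gray | reading
  5   | nurse | rabbit | white | hiking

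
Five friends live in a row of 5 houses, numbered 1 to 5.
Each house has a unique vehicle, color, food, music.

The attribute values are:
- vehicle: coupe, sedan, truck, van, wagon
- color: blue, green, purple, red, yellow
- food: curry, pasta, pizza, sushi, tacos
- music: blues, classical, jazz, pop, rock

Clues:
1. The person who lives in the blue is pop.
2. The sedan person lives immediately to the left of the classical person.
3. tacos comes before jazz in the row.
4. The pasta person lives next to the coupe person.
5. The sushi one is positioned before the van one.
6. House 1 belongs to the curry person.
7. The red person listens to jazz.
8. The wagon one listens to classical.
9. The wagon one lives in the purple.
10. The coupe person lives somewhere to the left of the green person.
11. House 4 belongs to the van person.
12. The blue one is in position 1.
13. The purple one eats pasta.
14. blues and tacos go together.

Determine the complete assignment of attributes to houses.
Solution:

House | Vehicle | Color | Food | Music
--------------------------------------
  1   | sedan | blue | curry | pop
  2   | wagon | purple | pasta | classical
  3   | coupe | yellow | sushi | rock
  4   | van | green | tacos | blues
  5   | truck | red | pizza | jazz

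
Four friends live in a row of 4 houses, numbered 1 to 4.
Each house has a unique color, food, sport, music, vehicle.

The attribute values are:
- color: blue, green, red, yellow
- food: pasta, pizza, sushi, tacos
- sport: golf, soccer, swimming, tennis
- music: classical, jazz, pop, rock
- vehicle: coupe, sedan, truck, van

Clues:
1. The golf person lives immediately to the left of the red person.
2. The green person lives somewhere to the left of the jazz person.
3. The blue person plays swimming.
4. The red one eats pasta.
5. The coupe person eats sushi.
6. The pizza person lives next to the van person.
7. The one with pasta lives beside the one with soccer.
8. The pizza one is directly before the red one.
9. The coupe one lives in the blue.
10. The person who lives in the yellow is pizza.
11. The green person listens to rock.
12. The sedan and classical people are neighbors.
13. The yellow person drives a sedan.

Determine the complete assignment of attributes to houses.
Solution:

House | Color | Food | Sport | Music | Vehicle
----------------------------------------------
  1   | yellow | pizza | golf | pop | sedan
  2   | red | pasta | tennis | classical | van
  3   | green | tacos | soccer | rock | truck
  4   | blue | sushi | swimming | jazz | coupe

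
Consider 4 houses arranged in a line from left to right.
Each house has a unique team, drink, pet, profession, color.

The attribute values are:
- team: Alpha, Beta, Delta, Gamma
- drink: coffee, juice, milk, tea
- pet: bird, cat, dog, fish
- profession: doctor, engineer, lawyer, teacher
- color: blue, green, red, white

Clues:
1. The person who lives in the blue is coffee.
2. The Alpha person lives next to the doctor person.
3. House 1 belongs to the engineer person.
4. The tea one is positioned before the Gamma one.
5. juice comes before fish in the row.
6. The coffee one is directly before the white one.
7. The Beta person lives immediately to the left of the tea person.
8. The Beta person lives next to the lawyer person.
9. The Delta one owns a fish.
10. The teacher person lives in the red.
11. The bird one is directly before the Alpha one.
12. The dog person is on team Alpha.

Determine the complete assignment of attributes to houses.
Solution:

House | Team | Drink | Pet | Profession | Color
-----------------------------------------------
  1   | Beta | coffee | bird | engineer | blue
  2   | Alpha | tea | dog | lawyer | white
  3   | Gamma | juice | cat | doctor | green
  4   | Delta | milk | fish | teacher | red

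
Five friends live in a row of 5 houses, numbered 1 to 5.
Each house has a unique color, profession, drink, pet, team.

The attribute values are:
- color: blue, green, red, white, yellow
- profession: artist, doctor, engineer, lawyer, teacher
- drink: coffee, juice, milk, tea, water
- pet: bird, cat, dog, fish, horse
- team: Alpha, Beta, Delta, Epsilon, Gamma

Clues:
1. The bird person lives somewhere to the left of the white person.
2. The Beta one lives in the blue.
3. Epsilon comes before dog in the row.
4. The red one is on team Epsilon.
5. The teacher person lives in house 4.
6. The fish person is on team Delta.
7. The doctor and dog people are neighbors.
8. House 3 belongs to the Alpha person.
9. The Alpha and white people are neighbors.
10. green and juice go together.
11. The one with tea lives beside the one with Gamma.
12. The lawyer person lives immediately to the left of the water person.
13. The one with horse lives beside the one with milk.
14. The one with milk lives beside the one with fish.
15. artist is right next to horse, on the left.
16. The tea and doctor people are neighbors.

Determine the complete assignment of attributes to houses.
Solution:

House | Color | Profession | Drink | Pet | Team
-----------------------------------------------
  1   | red | artist | tea | bird | Epsilon
  2   | green | doctor | juice | horse | Gamma
  3   | yellow | lawyer | milk | dog | Alpha
  4   | white | teacher | water | fish | Delta
  5   | blue | engineer | coffee | cat | Beta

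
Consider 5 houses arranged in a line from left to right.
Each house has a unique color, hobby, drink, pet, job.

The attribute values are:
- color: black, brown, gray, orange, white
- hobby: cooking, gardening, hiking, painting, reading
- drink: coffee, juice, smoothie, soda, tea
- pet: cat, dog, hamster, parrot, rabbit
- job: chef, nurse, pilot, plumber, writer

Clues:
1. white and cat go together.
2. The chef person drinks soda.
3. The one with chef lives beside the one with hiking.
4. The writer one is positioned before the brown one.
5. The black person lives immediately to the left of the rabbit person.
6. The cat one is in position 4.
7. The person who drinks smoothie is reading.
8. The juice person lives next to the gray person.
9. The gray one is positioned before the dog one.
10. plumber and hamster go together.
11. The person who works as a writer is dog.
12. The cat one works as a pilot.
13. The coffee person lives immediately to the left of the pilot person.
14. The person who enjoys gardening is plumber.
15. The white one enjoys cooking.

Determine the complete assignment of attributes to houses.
Solution:

House | Color | Hobby | Drink | Pet | Job
-----------------------------------------
  1   | black | gardening | juice | hamster | plumber
  2   | gray | painting | soda | rabbit | chef
  3   | orange | hiking | coffee | dog | writer
  4   | white | cooking | tea | cat | pilot
  5   | brown | reading | smoothie | parrot | nurse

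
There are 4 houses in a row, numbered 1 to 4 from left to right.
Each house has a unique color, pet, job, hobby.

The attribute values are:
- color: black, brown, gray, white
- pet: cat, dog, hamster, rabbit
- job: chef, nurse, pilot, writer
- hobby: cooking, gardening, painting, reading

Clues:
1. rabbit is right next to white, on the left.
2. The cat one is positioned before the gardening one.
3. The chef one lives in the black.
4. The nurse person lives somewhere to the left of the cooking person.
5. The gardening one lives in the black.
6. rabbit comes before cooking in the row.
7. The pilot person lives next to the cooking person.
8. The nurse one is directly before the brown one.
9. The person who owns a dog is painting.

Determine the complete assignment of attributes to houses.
Solution:

House | Color | Pet | Job | Hobby
---------------------------------
  1   | gray | dog | nurse | painting
  2   | brown | rabbit | pilot | reading
  3   | white | cat | writer | cooking
  4   | black | hamster | chef | gardening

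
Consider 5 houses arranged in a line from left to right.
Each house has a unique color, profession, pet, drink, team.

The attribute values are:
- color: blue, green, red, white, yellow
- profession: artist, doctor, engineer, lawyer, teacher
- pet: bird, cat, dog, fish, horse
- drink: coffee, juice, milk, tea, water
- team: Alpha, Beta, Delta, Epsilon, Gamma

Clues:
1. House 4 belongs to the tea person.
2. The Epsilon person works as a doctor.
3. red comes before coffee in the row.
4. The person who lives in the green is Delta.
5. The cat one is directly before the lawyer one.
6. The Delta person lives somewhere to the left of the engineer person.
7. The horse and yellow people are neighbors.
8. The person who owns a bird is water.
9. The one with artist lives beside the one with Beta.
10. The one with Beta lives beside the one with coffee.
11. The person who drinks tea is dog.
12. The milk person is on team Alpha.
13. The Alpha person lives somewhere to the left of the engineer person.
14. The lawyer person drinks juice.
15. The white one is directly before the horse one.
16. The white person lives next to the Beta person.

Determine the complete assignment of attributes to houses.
Solution:

House | Color | Profession | Pet | Drink | Team
-----------------------------------------------
  1   | white | artist | cat | milk | Alpha
  2   | red | lawyer | horse | juice | Beta
  3   | yellow | doctor | fish | coffee | Epsilon
  4   | green | teacher | dog | tea | Delta
  5   | blue | engineer | bird | water | Gamma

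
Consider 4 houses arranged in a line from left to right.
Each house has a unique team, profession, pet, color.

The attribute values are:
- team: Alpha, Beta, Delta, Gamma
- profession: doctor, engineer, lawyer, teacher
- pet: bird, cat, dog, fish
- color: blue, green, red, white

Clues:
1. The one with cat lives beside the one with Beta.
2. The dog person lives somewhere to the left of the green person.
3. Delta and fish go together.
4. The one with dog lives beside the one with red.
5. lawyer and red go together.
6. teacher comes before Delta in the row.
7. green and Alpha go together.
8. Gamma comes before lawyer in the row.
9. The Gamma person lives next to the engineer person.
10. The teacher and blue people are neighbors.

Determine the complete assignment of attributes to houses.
Solution:

House | Team | Profession | Pet | Color
---------------------------------------
  1   | Gamma | teacher | cat | white
  2   | Beta | engineer | dog | blue
  3   | Delta | lawyer | fish | red
  4   | Alpha | doctor | bird | green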